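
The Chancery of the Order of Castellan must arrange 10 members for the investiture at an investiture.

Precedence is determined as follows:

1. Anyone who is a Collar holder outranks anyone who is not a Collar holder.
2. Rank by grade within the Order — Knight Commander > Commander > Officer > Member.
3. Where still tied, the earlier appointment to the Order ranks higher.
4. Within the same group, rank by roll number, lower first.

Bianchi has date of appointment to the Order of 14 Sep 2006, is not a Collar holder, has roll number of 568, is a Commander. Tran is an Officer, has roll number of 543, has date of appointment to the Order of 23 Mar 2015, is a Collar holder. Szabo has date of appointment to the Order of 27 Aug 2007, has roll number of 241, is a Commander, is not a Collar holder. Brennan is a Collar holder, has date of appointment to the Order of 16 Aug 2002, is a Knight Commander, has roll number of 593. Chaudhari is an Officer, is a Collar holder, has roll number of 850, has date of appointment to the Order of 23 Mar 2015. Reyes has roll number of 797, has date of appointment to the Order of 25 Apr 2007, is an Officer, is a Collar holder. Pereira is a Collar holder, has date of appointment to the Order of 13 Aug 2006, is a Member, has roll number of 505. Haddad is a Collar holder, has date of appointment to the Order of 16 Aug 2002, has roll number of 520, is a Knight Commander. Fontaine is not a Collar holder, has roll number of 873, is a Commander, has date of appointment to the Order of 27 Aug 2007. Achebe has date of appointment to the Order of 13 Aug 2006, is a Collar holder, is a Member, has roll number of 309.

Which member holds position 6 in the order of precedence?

Achebe

By the first rule: Haddad, Brennan, Reyes, Tran, Chaudhari, Achebe and Pereira (each a Collar holder); then Bianchi, Szabo and Fontaine (each not a Collar holder).
Among Haddad, Brennan, Reyes, Tran, Chaudhari, Achebe and Pereira, by grade within the Order: Haddad and Brennan (Knight Commander) before Reyes, Tran and Chaudhari (Officer) before Achebe and Pereira (Member).
Haddad and Brennan both have date of appointment to the Order 16 Aug 2002, so the next rule applies.
Among Haddad and Brennan, by roll number (lower first): Haddad (520) before Brennan (593).
Among Reyes, Tran and Chaudhari, by date of appointment to the Order (earlier first): Reyes (25 Apr 2007) before Tran and Chaudhari (23 Mar 2015).
Among Tran and Chaudhari, by roll number (lower first): Tran (543) before Chaudhari (850).
Achebe and Pereira both have date of appointment to the Order 13 Aug 2006, so the next rule applies.
Among Achebe and Pereira, by roll number (lower first): Achebe (309) before Pereira (505).
Bianchi, Szabo and Fontaine are each Commander, so the next rule applies.
Among Bianchi, Szabo and Fontaine, by date of appointment to the Order (earlier first): Bianchi (14 Sep 2006) before Szabo and Fontaine (27 Aug 2007).
Among Szabo and Fontaine, by roll number (lower first): Szabo (241) before Fontaine (873).
Order: Haddad, Brennan, Reyes, Tran, Chaudhari, Achebe, Pereira, Bianchi, Szabo, Fontaine.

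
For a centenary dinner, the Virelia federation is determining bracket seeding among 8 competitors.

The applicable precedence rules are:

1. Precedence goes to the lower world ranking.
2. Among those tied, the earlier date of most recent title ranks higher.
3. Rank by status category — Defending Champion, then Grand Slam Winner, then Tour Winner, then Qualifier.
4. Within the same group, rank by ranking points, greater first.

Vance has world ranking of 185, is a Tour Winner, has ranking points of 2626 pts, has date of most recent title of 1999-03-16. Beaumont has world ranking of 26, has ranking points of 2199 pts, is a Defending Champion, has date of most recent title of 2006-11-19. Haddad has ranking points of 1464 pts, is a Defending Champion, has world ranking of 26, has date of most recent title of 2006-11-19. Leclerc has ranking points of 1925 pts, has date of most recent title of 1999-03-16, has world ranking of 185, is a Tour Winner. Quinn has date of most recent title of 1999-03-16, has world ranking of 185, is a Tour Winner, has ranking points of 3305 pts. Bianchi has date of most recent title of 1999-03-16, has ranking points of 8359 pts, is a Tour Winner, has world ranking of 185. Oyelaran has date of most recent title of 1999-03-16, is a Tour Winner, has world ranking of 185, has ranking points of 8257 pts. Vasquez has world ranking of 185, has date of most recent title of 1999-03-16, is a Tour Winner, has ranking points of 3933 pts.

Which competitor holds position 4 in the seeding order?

Oyelaran

By world ranking (lower first): Beaumont and Haddad (both 26); then Bianchi, Oyelaran, Vasquez, Quinn, Vance and Leclerc (each 185).
Beaumont and Haddad both have date of most recent title 2006-11-19, so the next rule applies.
Beaumont and Haddad are each Defending Champion, so the next rule applies.
Among Beaumont and Haddad, by ranking points (higher first): Beaumont (2199 pts) before Haddad (1464 pts).
Bianchi, Oyelaran, Vasquez, Quinn, Vance and Leclerc all have date of most recent title 1999-03-16, so the next rule applies.
Bianchi, Oyelaran, Vasquez, Quinn, Vance and Leclerc are each Tour Winner, so the next rule applies.
Among Bianchi, Oyelaran, Vasquez, Quinn, Vance and Leclerc, by ranking points (higher first): Bianchi (8359 pts) before Oyelaran (8257 pts) before Vasquez (3933 pts) before Quinn (3305 pts) before Vance (2626 pts) before Leclerc (1925 pts).
Order: Beaumont, Haddad, Bianchi, Oyelaran, Vasquez, Quinn, Vance, Leclerc.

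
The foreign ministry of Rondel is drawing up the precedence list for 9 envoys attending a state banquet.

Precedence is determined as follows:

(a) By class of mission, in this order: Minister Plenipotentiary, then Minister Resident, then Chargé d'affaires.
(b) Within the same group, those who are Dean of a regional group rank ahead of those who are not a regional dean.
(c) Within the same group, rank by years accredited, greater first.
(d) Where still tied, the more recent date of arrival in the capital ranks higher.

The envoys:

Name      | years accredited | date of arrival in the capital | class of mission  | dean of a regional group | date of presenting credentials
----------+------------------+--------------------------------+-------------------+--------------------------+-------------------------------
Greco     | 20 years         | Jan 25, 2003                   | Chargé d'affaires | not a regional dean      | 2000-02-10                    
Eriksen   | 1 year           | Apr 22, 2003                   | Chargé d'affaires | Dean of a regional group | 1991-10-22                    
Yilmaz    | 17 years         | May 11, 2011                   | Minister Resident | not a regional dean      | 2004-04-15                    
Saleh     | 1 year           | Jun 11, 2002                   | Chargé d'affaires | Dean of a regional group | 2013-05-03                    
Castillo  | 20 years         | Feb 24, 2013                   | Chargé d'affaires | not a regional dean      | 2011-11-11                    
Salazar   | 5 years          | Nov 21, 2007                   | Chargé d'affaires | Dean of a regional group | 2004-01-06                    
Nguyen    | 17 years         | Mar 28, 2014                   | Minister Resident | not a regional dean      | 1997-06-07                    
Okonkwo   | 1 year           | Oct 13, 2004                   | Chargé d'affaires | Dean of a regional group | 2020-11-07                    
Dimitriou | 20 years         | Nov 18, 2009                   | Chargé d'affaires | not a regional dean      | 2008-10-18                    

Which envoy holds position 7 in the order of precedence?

By class of mission: Nguyen and Yilmaz (Minister Resident); then Salazar, Okonkwo, Eriksen, Saleh, Castillo, Dimitriou and Greco (Chargé d'affaires).
Nguyen and Yilmaz are each not a regional dean, so the next rule applies.
Nguyen and Yilmaz both have years accredited 17 years, so the next rule applies.
Among Nguyen and Yilmaz, by date of arrival in the capital (later first): Nguyen (Mar 28, 2014) before Yilmaz (May 11, 2011).
Among Salazar, Okonkwo, Eriksen, Saleh, Castillo, Dimitriou and Greco, Dean of a regional group before not a regional dean: Salazar, Okonkwo, Eriksen and Saleh (Dean of a regional group) before Castillo, Dimitriou and Greco (not a regional dean).
Among Salazar, Okonkwo, Eriksen and Saleh, by years accredited (higher first): Salazar (5 years) before Okonkwo, Eriksen and Saleh (1 year).
Among Okonkwo, Eriksen and Saleh, by date of arrival in the capital (later first): Okonkwo (Oct 13, 2004) before Eriksen (Apr 22, 2003) before Saleh (Jun 11, 2002).
Castillo, Dimitriou and Greco all have years accredited 20 years, so the next rule applies.
Among Castillo, Dimitriou and Greco, by date of arrival in the capital (later first): Castillo (Feb 24, 2013) before Dimitriou (Nov 18, 2009) before Greco (Jan 25, 2003).
Order: Nguyen, Yilmaz, Salazar, Okonkwo, Eriksen, Saleh, Castillo, Dimitriou, Greco.

Castillo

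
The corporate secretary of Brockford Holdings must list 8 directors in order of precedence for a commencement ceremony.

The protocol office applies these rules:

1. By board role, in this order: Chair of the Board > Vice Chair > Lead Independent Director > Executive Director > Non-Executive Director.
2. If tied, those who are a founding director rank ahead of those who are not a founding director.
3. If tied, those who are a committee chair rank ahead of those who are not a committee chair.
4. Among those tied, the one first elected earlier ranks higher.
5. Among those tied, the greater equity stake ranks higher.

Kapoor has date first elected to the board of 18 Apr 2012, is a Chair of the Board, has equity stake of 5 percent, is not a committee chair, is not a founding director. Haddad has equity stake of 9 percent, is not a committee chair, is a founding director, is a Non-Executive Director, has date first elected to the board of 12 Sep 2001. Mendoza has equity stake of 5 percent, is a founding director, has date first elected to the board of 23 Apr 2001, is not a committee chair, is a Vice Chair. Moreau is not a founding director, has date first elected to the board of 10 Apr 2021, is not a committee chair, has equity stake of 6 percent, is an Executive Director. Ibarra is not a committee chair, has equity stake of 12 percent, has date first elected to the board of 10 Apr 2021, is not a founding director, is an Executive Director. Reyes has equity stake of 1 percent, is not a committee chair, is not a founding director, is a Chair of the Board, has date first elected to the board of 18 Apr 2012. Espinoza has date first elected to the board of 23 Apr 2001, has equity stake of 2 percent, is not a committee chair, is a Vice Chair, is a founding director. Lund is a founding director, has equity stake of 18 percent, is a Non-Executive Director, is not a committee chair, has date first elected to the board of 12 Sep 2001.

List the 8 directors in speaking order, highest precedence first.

Kapoor, Reyes, Mendoza, Espinoza, Ibarra, Moreau, Lund, Haddad

By board role: Kapoor and Reyes (Chair of the Board); then Mendoza and Espinoza (Vice Chair); then Ibarra and Moreau (Executive Director); then Lund and Haddad (Non-Executive Director).
Kapoor and Reyes are each not a founding director, so the next rule applies.
Kapoor and Reyes are each not a committee chair, so the next rule applies.
Kapoor and Reyes both have date first elected to the board 18 Apr 2012, so the next rule applies.
Among Kapoor and Reyes, by equity stake (higher first): Kapoor (5 percent) before Reyes (1 percent).
Mendoza and Espinoza are each a founding director, so the next rule applies.
Mendoza and Espinoza are each not a committee chair, so the next rule applies.
Mendoza and Espinoza both have date first elected to the board 23 Apr 2001, so the next rule applies.
Among Mendoza and Espinoza, by equity stake (higher first): Mendoza (5 percent) before Espinoza (2 percent).
Ibarra and Moreau are each not a founding director, so the next rule applies.
Ibarra and Moreau are each not a committee chair, so the next rule applies.
Ibarra and Moreau both have date first elected to the board 10 Apr 2021, so the next rule applies.
Among Ibarra and Moreau, by equity stake (higher first): Ibarra (12 percent) before Moreau (6 percent).
Lund and Haddad are each a founding director, so the next rule applies.
Lund and Haddad are each not a committee chair, so the next rule applies.
Lund and Haddad both have date first elected to the board 12 Sep 2001, so the next rule applies.
Among Lund and Haddad, by equity stake (higher first): Lund (18 percent) before Haddad (9 percent).
Full order: Kapoor, Reyes, Mendoza, Espinoza, Ibarra, Moreau, Lund, Haddad.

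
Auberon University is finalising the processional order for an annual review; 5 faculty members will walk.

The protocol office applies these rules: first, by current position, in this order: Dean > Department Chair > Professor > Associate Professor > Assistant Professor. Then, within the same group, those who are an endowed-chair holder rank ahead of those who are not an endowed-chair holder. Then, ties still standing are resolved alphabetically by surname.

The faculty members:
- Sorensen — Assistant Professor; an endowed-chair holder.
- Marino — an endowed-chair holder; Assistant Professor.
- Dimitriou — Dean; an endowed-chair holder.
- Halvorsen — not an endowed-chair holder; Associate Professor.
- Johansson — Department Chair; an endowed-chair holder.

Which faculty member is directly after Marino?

By current position: Dimitriou (Dean); then Johansson (Department Chair); then Halvorsen (Associate Professor); then Marino and Sorensen (Assistant Professor).
Marino and Sorensen are each an endowed-chair holder, so the next rule applies.
Among Marino and Sorensen, alphabetically by surname: Marino before Sorensen.
Order: Dimitriou, Johansson, Halvorsen, Marino, Sorensen.

Sorensen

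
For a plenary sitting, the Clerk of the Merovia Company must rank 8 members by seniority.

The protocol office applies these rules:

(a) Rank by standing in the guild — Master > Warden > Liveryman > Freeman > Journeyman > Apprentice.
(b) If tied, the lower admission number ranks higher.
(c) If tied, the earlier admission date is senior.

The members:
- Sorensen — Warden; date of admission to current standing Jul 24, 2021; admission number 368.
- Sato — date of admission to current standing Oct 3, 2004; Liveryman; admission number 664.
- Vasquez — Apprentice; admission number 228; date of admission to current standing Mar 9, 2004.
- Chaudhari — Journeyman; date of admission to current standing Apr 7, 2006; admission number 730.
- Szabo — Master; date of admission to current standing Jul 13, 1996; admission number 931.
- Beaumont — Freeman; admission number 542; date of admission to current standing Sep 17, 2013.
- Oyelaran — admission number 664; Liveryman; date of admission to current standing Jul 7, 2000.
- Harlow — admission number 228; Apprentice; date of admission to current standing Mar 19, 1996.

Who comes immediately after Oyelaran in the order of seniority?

By standing in the guild: Szabo (Master); then Sorensen (Warden); then Oyelaran and Sato (Liveryman); then Beaumont (Freeman); then Chaudhari (Journeyman); then Harlow and Vasquez (Apprentice).
Oyelaran and Sato both have admission number 664, so the next rule applies.
Among Oyelaran and Sato, by date of admission to current standing (earlier first): Oyelaran (Jul 7, 2000) before Sato (Oct 3, 2004).
Harlow and Vasquez both have admission number 228, so the next rule applies.
Among Harlow and Vasquez, by date of admission to current standing (earlier first): Harlow (Mar 19, 1996) before Vasquez (Mar 9, 2004).
Order: Szabo, Sorensen, Oyelaran, Sato, Beaumont, Chaudhari, Harlow, Vasquez.

Sato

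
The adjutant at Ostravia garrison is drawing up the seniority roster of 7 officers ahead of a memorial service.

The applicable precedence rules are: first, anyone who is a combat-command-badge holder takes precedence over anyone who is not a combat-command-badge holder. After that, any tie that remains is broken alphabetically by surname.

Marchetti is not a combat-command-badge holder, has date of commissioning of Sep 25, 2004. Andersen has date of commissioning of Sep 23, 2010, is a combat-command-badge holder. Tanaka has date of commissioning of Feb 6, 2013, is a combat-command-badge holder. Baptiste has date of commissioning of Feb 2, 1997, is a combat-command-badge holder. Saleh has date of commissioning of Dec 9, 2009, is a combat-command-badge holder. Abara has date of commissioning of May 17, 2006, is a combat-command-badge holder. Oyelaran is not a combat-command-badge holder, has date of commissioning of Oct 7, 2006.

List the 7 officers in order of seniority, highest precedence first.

Abara, Andersen, Baptiste, Saleh, Tanaka, Marchetti, Oyelaran

By the first rule: Abara, Andersen, Baptiste, Saleh and Tanaka (each a combat-command-badge holder); then Marchetti and Oyelaran (both not a combat-command-badge holder).
Among Abara, Andersen, Baptiste, Saleh and Tanaka, alphabetically by surname: Abara before Andersen before Baptiste before Saleh before Tanaka.
Among Marchetti and Oyelaran, alphabetically by surname: Marchetti before Oyelaran.
Full order: Abara, Andersen, Baptiste, Saleh, Tanaka, Marchetti, Oyelaran.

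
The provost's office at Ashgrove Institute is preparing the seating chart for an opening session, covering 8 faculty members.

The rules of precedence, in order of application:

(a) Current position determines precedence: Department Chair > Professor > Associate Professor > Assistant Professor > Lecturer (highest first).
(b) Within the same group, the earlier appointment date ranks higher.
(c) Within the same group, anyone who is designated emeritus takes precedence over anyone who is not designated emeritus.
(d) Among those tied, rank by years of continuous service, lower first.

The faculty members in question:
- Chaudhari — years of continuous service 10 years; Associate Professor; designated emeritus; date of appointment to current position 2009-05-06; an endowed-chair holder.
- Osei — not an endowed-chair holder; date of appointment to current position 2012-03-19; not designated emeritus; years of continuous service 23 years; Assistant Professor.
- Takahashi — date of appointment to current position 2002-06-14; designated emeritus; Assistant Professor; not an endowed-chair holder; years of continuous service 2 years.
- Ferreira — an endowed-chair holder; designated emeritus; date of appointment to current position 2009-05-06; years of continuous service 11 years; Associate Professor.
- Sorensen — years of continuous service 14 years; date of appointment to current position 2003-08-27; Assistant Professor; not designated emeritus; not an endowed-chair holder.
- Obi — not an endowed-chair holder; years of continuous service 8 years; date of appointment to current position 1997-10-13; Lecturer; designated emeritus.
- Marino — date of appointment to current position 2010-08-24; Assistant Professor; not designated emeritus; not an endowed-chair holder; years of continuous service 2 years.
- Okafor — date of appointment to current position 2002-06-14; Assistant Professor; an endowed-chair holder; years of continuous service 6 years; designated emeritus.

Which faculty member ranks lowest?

Obi

By current position: Chaudhari and Ferreira (Associate Professor); then Takahashi, Okafor, Sorensen, Marino and Osei (Assistant Professor); then Obi (Lecturer).
Chaudhari and Ferreira both have date of appointment to current position 2009-05-06, so the next rule applies.
Chaudhari and Ferreira are each designated emeritus, so the next rule applies.
Among Chaudhari and Ferreira, by years of continuous service (lower first): Chaudhari (10 years) before Ferreira (11 years).
Among Takahashi, Okafor, Sorensen, Marino and Osei, by date of appointment to current position (earlier first): Takahashi and Okafor (2002-06-14) before Sorensen (2003-08-27) before Marino (2010-08-24) before Osei (2012-03-19).
Takahashi and Okafor are each designated emeritus, so the next rule applies.
Among Takahashi and Okafor, by years of continuous service (lower first): Takahashi (2 years) before Okafor (6 years).
Order: Chaudhari, Ferreira, Takahashi, Okafor, Sorensen, Marino, Osei, Obi.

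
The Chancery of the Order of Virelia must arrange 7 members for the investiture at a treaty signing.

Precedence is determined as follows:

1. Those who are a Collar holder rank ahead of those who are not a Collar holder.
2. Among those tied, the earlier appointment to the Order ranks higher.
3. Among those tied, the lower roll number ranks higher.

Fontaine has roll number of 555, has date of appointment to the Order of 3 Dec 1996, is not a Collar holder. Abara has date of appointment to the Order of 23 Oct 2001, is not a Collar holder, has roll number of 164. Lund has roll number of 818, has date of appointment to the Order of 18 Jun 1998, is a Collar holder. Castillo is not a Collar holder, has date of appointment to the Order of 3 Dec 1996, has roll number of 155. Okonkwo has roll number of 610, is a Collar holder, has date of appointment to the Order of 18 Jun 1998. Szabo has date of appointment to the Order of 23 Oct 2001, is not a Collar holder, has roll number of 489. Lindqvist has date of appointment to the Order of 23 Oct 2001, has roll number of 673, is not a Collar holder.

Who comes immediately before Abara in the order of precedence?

By the first rule: Okonkwo and Lund (both a Collar holder); then Castillo, Fontaine, Abara, Szabo and Lindqvist (each not a Collar holder).
Okonkwo and Lund both have date of appointment to the Order 18 Jun 1998, so the next rule applies.
Among Okonkwo and Lund, by roll number (lower first): Okonkwo (610) before Lund (818).
Among Castillo, Fontaine, Abara, Szabo and Lindqvist, by date of appointment to the Order (earlier first): Castillo and Fontaine (3 Dec 1996) before Abara, Szabo and Lindqvist (23 Oct 2001).
Among Castillo and Fontaine, by roll number (lower first): Castillo (155) before Fontaine (555).
Among Abara, Szabo and Lindqvist, by roll number (lower first): Abara (164) before Szabo (489) before Lindqvist (673).
Order: Okonkwo, Lund, Castillo, Fontaine, Abara, Szabo, Lindqvist.

Fontaine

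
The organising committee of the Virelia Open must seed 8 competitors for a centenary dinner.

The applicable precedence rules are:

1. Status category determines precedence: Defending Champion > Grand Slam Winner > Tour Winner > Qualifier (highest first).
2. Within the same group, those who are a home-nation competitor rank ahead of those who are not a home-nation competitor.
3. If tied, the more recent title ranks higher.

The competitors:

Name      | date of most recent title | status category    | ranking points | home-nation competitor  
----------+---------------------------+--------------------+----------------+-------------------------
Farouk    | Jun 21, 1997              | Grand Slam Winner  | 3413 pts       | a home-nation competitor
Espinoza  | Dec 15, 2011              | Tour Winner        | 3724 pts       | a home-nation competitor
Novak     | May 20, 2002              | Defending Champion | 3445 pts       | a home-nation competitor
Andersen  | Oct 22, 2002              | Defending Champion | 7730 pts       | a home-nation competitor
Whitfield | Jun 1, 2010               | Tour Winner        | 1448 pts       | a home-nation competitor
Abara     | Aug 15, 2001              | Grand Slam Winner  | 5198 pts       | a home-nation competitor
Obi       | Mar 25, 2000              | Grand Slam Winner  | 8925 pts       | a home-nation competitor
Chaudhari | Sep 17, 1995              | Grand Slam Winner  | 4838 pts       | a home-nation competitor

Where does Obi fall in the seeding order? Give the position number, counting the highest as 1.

By status category: Andersen and Novak (Defending Champion); then Abara, Obi, Farouk and Chaudhari (Grand Slam Winner); then Espinoza and Whitfield (Tour Winner).
Andersen and Novak are each a home-nation competitor, so the next rule applies.
Among Andersen and Novak, by date of most recent title (later first): Andersen (Oct 22, 2002) before Novak (May 20, 2002).
Abara, Obi, Farouk and Chaudhari are each a home-nation competitor, so the next rule applies.
Among Abara, Obi, Farouk and Chaudhari, by date of most recent title (later first): Abara (Aug 15, 2001) before Obi (Mar 25, 2000) before Farouk (Jun 21, 1997) before Chaudhari (Sep 17, 1995).
Espinoza and Whitfield are each a home-nation competitor, so the next rule applies.
Among Espinoza and Whitfield, by date of most recent title (later first): Espinoza (Dec 15, 2011) before Whitfield (Jun 1, 2010).
Order: Andersen, Novak, Abara, Obi, Farouk, Chaudhari, Espinoza, Whitfield. So position 4.

4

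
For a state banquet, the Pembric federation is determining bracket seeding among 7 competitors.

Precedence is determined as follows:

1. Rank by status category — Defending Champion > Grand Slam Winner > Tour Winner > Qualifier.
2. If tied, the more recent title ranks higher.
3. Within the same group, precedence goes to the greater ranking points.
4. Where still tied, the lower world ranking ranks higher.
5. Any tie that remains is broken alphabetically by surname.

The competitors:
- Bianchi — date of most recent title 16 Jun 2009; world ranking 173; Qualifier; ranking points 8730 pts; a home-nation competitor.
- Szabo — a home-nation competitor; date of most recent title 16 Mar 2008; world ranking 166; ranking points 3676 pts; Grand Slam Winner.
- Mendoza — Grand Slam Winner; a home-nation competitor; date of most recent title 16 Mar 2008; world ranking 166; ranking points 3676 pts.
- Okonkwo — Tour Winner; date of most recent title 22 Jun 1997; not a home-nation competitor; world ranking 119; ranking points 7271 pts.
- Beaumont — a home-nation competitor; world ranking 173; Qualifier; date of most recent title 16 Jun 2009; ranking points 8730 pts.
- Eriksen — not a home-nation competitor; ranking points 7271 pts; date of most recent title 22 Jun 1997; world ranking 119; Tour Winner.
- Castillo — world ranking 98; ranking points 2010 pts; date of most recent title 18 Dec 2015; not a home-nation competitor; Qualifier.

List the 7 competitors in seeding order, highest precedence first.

By status category: Mendoza and Szabo (Grand Slam Winner); then Eriksen and Okonkwo (Tour Winner); then Castillo, Beaumont and Bianchi (Qualifier).
Mendoza and Szabo both have date of most recent title 16 Mar 2008, so the next rule applies.
Mendoza and Szabo both have ranking points 3676 pts, so the next rule applies.
Mendoza and Szabo both have world ranking 166, so the next rule applies.
Among Mendoza and Szabo, alphabetically by surname: Mendoza before Szabo.
Eriksen and Okonkwo both have date of most recent title 22 Jun 1997, so the next rule applies.
Eriksen and Okonkwo both have ranking points 7271 pts, so the next rule applies.
Eriksen and Okonkwo both have world ranking 119, so the next rule applies.
Among Eriksen and Okonkwo, alphabetically by surname: Eriksen before Okonkwo.
Among Castillo, Beaumont and Bianchi, by date of most recent title (later first): Castillo (18 Dec 2015) before Beaumont and Bianchi (16 Jun 2009).
Beaumont and Bianchi both have ranking points 8730 pts, so the next rule applies.
Beaumont and Bianchi both have world ranking 173, so the next rule applies.
Among Beaumont and Bianchi, alphabetically by surname: Beaumont before Bianchi.
Full order: Mendoza, Szabo, Eriksen, Okonkwo, Castillo, Beaumont, Bianchi.

Mendoza, Szabo, Eriksen, Okonkwo, Castillo, Beaumont, Bianchi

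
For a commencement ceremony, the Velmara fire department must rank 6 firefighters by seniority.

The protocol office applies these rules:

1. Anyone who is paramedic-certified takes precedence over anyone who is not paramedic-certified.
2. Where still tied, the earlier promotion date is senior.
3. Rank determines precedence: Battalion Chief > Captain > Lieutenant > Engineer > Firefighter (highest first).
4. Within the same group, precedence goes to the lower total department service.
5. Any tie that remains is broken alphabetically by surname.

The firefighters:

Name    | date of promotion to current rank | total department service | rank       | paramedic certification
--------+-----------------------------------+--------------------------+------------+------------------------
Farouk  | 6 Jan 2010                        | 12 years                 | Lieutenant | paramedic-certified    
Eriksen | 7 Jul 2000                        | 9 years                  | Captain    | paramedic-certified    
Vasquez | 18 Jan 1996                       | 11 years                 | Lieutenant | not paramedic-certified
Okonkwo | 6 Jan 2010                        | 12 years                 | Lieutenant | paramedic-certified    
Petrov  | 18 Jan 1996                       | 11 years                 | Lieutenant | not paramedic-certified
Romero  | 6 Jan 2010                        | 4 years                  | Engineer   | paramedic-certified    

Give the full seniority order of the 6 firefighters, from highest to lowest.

Eriksen, Farouk, Okonkwo, Romero, Petrov, Vasquez

By the first rule: Eriksen, Farouk, Okonkwo and Romero (each paramedic-certified); then Petrov and Vasquez (both not paramedic-certified).
Among Eriksen, Farouk, Okonkwo and Romero, by date of promotion to current rank (earlier first): Eriksen (7 Jul 2000) before Farouk, Okonkwo and Romero (6 Jan 2010).
Among Farouk, Okonkwo and Romero, by rank: Farouk and Okonkwo (Lieutenant) before Romero (Engineer).
Farouk and Okonkwo both have total department service 12 years, so the next rule applies.
Among Farouk and Okonkwo, alphabetically by surname: Farouk before Okonkwo.
Petrov and Vasquez both have date of promotion to current rank 18 Jan 1996, so the next rule applies.
Petrov and Vasquez are each Lieutenant, so the next rule applies.
Petrov and Vasquez both have total department service 11 years, so the next rule applies.
Among Petrov and Vasquez, alphabetically by surname: Petrov before Vasquez.
Full order: Eriksen, Farouk, Okonkwo, Romero, Petrov, Vasquez.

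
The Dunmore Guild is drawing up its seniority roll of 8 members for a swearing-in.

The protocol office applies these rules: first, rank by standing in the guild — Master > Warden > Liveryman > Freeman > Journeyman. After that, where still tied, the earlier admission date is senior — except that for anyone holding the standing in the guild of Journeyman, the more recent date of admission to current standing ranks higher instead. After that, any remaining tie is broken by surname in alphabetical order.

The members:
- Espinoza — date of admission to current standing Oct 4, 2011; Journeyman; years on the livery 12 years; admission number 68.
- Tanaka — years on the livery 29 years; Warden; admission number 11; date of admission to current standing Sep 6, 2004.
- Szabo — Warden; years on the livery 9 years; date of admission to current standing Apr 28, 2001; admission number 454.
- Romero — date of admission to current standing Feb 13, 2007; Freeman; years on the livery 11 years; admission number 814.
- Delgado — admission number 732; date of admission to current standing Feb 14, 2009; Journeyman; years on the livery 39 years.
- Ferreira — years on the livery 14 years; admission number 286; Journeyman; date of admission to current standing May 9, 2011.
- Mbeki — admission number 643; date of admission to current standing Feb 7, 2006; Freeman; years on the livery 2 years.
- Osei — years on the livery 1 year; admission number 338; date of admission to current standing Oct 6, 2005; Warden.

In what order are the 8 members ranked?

Szabo, Tanaka, Osei, Mbeki, Romero, Espinoza, Ferreira, Delgado

By standing in the guild: Szabo, Tanaka and Osei (Warden); then Mbeki and Romero (Freeman); then Espinoza, Ferreira and Delgado (Journeyman).
Among Szabo, Tanaka and Osei, by date of admission to current standing (earlier first): Szabo (Apr 28, 2001) before Tanaka (Sep 6, 2004) before Osei (Oct 6, 2005).
Among Mbeki and Romero, by date of admission to current standing (earlier first): Mbeki (Feb 7, 2006) before Romero (Feb 13, 2007).
Among Espinoza, Ferreira and Delgado, by date of admission to current standing (later first) (reversed rule for this group): Espinoza (Oct 4, 2011) before Ferreira (May 9, 2011) before Delgado (Feb 14, 2009).
Full order: Szabo, Tanaka, Osei, Mbeki, Romero, Espinoza, Ferreira, Delgado.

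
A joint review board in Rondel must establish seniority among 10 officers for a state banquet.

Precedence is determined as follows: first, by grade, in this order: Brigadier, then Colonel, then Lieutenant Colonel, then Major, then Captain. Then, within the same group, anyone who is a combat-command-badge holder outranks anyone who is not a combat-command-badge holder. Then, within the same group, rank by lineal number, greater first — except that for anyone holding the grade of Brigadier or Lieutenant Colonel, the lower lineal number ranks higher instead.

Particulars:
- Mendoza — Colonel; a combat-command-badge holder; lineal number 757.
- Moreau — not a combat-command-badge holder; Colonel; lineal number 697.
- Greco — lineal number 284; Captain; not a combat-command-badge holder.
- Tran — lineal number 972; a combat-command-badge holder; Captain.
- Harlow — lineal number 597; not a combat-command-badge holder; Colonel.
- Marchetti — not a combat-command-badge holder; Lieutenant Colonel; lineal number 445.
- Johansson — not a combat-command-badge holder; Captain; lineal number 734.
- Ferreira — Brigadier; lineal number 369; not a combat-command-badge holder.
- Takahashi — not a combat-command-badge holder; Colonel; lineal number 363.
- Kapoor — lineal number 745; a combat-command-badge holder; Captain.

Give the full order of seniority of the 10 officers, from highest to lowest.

Ferreira, Mendoza, Moreau, Harlow, Takahashi, Marchetti, Tran, Kapoor, Johansson, Greco

By grade: Ferreira (Brigadier); then Mendoza, Moreau, Harlow and Takahashi (Colonel); then Marchetti (Lieutenant Colonel); then Tran, Kapoor, Johansson and Greco (Captain).
Among Mendoza, Moreau, Harlow and Takahashi, a combat-command-badge holder before not a combat-command-badge holder: Mendoza (a combat-command-badge holder) before Moreau, Harlow and Takahashi (not a combat-command-badge holder).
Among Moreau, Harlow and Takahashi, by lineal number (higher first): Moreau (697) before Harlow (597) before Takahashi (363).
Among Tran, Kapoor, Johansson and Greco, a combat-command-badge holder before not a combat-command-badge holder: Tran and Kapoor (a combat-command-badge holder) before Johansson and Greco (not a combat-command-badge holder).
Among Tran and Kapoor, by lineal number (higher first): Tran (972) before Kapoor (745).
Among Johansson and Greco, by lineal number (higher first): Johansson (734) before Greco (284).
Full order: Ferreira, Mendoza, Moreau, Harlow, Takahashi, Marchetti, Tran, Kapoor, Johansson, Greco.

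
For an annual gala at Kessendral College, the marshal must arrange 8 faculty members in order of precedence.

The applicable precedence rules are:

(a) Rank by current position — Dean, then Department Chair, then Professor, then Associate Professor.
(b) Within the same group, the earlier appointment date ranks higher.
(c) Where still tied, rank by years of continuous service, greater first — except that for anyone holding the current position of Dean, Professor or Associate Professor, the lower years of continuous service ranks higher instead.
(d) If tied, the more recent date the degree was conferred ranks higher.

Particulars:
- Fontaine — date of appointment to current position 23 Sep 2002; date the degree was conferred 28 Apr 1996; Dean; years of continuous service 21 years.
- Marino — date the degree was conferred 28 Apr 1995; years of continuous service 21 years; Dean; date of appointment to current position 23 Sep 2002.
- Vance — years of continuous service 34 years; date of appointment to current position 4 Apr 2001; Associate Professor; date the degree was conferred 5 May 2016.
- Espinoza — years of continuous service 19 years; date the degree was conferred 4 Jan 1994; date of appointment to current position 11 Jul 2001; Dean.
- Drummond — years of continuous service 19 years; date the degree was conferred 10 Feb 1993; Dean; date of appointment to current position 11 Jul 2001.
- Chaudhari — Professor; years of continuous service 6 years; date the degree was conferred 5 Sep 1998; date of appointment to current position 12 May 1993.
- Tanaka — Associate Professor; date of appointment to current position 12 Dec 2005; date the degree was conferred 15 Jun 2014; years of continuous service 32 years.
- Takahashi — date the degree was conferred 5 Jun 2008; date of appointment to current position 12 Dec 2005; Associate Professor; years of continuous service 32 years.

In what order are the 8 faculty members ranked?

By current position: Espinoza, Drummond, Fontaine and Marino (Dean); then Chaudhari (Professor); then Vance, Tanaka and Takahashi (Associate Professor).
Among Espinoza, Drummond, Fontaine and Marino, by date of appointment to current position (earlier first): Espinoza and Drummond (11 Jul 2001) before Fontaine and Marino (23 Sep 2002).
Espinoza and Drummond both have years of continuous service 19 years, so the next rule applies.
Among Espinoza and Drummond, by date the degree was conferred (later first): Espinoza (4 Jan 1994) before Drummond (10 Feb 1993).
Fontaine and Marino both have years of continuous service 21 years, so the next rule applies.
Among Fontaine and Marino, by date the degree was conferred (later first): Fontaine (28 Apr 1996) before Marino (28 Apr 1995).
Among Vance, Tanaka and Takahashi, by date of appointment to current position (earlier first): Vance (4 Apr 2001) before Tanaka and Takahashi (12 Dec 2005).
Tanaka and Takahashi both have years of continuous service 32 years, so the next rule applies.
Among Tanaka and Takahashi, by date the degree was conferred (later first): Tanaka (15 Jun 2014) before Takahashi (5 Jun 2008).
Full order: Espinoza, Drummond, Fontaine, Marino, Chaudhari, Vance, Tanaka, Takahashi.

Espinoza, Drummond, Fontaine, Marino, Chaudhari, Vance, Tanaka, Takahashi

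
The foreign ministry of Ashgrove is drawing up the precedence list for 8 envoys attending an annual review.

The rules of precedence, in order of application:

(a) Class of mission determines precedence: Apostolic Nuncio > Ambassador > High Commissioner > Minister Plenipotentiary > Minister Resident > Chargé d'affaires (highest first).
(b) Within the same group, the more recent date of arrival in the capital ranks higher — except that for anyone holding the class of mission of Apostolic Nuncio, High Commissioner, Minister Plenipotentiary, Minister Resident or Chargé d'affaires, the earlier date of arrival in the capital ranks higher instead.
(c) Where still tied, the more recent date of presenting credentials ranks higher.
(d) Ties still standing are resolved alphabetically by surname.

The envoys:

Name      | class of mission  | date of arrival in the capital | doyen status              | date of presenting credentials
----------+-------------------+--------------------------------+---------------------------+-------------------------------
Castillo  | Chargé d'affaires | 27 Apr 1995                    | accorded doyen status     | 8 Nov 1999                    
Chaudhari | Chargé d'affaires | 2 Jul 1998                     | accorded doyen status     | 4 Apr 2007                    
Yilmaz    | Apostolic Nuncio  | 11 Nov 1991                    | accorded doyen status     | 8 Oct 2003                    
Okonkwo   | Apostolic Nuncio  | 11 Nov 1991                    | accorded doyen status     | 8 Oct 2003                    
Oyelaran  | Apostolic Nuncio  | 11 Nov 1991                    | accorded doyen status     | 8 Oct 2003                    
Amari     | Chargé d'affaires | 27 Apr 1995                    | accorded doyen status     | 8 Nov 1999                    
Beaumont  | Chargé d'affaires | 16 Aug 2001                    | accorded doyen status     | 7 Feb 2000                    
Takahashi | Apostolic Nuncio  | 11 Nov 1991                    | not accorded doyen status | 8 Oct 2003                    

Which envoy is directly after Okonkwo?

By class of mission: Okonkwo, Oyelaran, Takahashi and Yilmaz (Apostolic Nuncio); then Amari, Castillo, Chaudhari and Beaumont (Chargé d'affaires).
Okonkwo, Oyelaran, Takahashi and Yilmaz all have date of arrival in the capital 11 Nov 1991, so the next rule applies.
Okonkwo, Oyelaran, Takahashi and Yilmaz all have date of presenting credentials 8 Oct 2003, so the next rule applies.
Among Okonkwo, Oyelaran, Takahashi and Yilmaz, alphabetically by surname: Okonkwo before Oyelaran before Takahashi before Yilmaz.
Among Amari, Castillo, Chaudhari and Beaumont, by date of arrival in the capital (earlier first) (reversed rule for this group): Amari and Castillo (27 Apr 1995) before Chaudhari (2 Jul 1998) before Beaumont (16 Aug 2001).
Amari and Castillo both have date of presenting credentials 8 Nov 1999, so the next rule applies.
Among Amari and Castillo, alphabetically by surname: Amari before Castillo.
Order: Okonkwo, Oyelaran, Takahashi, Yilmaz, Amari, Castillo, Chaudhari, Beaumont.

Oyelaran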